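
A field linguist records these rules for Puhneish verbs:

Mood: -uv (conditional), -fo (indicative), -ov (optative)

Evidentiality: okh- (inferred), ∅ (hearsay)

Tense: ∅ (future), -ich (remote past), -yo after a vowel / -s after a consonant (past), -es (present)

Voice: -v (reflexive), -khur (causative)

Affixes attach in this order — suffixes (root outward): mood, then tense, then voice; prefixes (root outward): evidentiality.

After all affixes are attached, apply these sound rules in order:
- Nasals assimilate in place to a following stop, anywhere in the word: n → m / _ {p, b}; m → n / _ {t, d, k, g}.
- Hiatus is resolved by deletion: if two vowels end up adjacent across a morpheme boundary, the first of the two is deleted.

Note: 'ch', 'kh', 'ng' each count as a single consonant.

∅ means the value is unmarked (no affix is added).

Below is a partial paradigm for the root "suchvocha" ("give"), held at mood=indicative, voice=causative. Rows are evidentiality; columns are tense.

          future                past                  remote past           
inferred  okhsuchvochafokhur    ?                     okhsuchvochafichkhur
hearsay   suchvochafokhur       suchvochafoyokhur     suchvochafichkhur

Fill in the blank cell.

Attach mood indicative -fo → suchvochafo.
Attach evidentiality inferred okh- → okhsuchvochafo.
Attach tense past -yo (after vowel 'o') → okhsuchvochafoyo.
Attach voice causative -khur → okhsuchvochafoyokhur.
Nasal assimilation: no change.
Vowel deletion: no change.

okhsuchvochafoyokhur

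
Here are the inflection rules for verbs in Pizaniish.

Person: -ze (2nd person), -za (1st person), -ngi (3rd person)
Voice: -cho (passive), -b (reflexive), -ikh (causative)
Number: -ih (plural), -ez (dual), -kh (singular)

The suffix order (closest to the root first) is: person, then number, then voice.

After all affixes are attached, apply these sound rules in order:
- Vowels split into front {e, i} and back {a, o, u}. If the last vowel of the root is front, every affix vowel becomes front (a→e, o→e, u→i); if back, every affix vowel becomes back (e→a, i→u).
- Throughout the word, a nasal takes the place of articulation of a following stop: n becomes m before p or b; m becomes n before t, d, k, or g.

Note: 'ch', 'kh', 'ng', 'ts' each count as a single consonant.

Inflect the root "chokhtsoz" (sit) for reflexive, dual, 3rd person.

chokhtsoznguazb

Attach person 3rd person -ngi → chokhtsozngi.
Attach number dual -ez → chokhtsozngiez.
Attach voice reflexive -b → chokhtsozngiezb.
Apply vowel harmony: chokhtsozngiezb → chokhtsoznguazb.
Nasal assimilation: no change.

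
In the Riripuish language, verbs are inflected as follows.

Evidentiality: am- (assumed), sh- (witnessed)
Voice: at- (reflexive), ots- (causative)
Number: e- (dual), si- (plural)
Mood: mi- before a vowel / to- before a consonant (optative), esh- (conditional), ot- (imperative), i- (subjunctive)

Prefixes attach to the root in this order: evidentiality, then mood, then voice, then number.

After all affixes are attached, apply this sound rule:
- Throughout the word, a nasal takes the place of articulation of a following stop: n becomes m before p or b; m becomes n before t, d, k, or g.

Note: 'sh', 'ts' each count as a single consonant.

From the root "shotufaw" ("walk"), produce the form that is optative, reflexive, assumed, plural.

siatmiamshotufaw

Attach evidentiality assumed am- → amshotufaw.
Attach mood optative mi- (before vowel 'a') → miamshotufaw.
Attach voice reflexive at- → atmiamshotufaw.
Attach number plural si- → siatmiamshotufaw.
Nasal assimilation: no change.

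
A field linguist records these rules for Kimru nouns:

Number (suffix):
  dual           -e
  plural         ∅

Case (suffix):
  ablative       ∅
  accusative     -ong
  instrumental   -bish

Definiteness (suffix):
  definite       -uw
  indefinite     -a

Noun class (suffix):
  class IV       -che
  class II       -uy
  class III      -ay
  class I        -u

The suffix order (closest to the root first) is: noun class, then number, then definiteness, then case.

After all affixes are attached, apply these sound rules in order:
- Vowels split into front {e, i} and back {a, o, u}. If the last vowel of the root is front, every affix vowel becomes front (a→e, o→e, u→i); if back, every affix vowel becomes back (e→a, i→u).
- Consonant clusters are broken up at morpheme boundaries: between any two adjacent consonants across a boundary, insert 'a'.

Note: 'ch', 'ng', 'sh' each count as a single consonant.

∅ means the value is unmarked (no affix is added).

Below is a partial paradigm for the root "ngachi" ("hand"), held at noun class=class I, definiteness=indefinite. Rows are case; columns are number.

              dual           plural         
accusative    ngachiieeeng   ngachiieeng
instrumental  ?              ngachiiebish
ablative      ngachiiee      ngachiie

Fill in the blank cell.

Attach noun class class I -u → ngachiu.
Attach number dual -e → ngachiue.
Attach definiteness indefinite -a → ngachiuea.
Attach case instrumental -bish → ngachiueabish.
Apply vowel harmony: ngachiueabish → ngachiieebish.
Epenthesis: no change.

ngachiieebish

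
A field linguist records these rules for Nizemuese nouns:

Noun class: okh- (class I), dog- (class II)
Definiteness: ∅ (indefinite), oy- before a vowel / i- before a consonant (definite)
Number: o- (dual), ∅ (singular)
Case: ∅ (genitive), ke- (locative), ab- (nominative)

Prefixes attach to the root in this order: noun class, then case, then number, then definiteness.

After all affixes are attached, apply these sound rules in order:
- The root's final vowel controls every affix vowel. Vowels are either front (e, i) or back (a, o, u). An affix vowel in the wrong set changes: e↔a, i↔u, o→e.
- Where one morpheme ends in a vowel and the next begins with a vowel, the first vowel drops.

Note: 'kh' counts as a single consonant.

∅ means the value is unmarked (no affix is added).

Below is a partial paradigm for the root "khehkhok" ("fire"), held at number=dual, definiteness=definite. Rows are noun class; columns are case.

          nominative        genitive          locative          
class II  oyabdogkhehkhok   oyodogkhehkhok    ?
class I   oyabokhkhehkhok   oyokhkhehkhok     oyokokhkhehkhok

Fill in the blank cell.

Attach noun class class II dog- → dogkhehkhok.
Attach case locative ke- → kedogkhehkhok.
Attach number dual o- → okedogkhehkhok.
Attach definiteness definite oy- (before vowel 'o') → oyokedogkhehkhok.
Apply vowel harmony: oyokedogkhehkhok → oyokadogkhehkhok.
Vowel deletion: no change.

oyokadogkhehkhok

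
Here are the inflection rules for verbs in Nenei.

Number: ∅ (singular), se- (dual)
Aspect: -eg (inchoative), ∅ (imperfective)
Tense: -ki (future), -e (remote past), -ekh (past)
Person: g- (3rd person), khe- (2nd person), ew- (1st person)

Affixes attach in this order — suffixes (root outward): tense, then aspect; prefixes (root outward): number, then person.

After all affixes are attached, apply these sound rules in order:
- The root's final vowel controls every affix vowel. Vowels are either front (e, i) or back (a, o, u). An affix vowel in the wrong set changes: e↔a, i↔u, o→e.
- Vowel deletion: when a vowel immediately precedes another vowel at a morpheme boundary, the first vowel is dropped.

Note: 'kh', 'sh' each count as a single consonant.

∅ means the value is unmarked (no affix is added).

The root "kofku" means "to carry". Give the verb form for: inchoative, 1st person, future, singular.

awkofkukag

number = singular: zero marking, form stays kofku.
Attach tense future -ki → kofkuki.
Attach person 1st person ew- → ewkofkuki.
Attach aspect inchoative -eg → ewkofkukieg.
Apply vowel harmony: ewkofkukieg → awkofkukuag.
Apply vowel deletion: awkofkukuag → awkofkukag.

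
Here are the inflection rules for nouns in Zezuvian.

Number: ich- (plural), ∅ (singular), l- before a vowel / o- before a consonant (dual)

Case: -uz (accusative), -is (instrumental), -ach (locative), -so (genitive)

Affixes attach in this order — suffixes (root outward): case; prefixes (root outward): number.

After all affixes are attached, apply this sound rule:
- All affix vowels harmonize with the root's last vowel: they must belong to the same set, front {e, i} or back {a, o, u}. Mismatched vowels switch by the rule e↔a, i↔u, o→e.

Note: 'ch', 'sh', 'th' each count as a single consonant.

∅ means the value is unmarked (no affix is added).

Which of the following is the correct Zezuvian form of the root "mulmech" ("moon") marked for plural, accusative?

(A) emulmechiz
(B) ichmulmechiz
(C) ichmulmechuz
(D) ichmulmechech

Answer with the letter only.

B

Attach case accusative -uz → mulmechuz.
Attach number plural ich- → ichmulmechuz.
Apply vowel harmony: ichmulmechuz → ichmulmechiz.
So the correct form is ichmulmechiz, option (B).
(A) emulmechiz is wrong: it uses dual instead of plural for number.
(D) ichmulmechech is wrong: it uses locative instead of accusative for case.
(C) ichmulmechuz is wrong: it fails to apply the sound rule(s).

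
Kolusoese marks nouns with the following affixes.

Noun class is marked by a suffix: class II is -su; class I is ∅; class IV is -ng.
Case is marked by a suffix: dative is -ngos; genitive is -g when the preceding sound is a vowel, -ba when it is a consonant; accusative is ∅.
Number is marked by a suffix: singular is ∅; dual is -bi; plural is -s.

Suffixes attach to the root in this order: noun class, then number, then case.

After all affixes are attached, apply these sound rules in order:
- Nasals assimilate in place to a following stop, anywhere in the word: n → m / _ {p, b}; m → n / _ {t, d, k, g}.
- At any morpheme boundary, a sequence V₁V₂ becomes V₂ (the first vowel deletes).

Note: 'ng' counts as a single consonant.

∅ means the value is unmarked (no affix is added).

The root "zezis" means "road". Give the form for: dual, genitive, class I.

noun class = class I: zero marking, form stays zezis.
Attach number dual -bi → zezisbi.
Attach case genitive -g (after vowel 'i') → zezisbig.
Nasal assimilation: no change.
Vowel deletion: no change.

zezisbig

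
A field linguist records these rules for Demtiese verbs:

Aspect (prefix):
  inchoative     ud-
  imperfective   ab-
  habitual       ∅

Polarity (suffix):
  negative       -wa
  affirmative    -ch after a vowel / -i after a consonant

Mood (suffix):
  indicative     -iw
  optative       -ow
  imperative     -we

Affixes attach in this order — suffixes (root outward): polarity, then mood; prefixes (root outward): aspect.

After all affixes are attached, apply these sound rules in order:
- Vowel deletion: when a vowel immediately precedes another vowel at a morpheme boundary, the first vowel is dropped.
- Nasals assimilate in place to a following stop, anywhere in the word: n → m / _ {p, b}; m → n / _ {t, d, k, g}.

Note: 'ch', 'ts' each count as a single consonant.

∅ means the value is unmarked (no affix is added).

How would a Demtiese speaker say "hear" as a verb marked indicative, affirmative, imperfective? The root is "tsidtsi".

Attach polarity affirmative -ch (after vowel 'i') → tsidtsich.
Attach aspect imperfective ab- → abtsidtsich.
Attach mood indicative -iw → abtsidtsichiw.
Vowel deletion: no change.
Nasal assimilation: no change.

abtsidtsichiw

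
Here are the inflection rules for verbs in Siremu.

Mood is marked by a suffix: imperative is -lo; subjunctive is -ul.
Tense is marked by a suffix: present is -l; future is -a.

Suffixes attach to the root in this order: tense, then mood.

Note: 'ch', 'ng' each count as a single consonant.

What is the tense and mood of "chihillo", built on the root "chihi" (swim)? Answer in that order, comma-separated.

present, imperative

Segment: chihi-l-lo.
tense: -l → present.
mood: -lo → imperative.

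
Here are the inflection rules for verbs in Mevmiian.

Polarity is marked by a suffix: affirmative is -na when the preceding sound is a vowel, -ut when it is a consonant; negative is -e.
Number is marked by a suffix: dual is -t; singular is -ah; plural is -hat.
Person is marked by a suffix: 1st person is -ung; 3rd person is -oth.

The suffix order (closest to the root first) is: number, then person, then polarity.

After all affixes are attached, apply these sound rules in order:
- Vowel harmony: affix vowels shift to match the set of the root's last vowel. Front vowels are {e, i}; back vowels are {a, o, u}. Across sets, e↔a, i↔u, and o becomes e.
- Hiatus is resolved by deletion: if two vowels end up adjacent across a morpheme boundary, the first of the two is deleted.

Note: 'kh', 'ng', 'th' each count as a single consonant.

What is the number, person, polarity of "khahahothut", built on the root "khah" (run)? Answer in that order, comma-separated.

singular, 3rd person, affirmative

Segment: khah-ah-oth-ut.
number: -ah → singular.
person: -oth → 3rd person.
polarity: -na/ut → affirmative.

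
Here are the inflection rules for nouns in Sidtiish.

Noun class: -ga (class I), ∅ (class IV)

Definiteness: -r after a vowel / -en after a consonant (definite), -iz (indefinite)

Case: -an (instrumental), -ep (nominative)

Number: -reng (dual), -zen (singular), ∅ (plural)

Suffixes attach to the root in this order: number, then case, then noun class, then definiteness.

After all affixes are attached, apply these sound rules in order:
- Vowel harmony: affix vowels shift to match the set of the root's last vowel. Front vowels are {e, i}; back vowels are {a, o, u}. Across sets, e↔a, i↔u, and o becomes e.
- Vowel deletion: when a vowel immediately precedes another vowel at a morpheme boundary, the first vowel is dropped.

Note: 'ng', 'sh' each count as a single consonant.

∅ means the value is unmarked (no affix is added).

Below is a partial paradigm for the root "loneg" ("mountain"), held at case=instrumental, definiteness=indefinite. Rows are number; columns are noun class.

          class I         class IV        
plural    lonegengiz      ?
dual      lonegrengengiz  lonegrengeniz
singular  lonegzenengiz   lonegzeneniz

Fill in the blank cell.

lonegeniz

number = plural: zero marking, form stays loneg.
Attach case instrumental -an → lonegan.
noun class = class IV: zero marking, form stays lonegan.
Attach definiteness indefinite -iz → loneganiz.
Apply vowel harmony: loneganiz → lonegeniz.
Vowel deletion: no change.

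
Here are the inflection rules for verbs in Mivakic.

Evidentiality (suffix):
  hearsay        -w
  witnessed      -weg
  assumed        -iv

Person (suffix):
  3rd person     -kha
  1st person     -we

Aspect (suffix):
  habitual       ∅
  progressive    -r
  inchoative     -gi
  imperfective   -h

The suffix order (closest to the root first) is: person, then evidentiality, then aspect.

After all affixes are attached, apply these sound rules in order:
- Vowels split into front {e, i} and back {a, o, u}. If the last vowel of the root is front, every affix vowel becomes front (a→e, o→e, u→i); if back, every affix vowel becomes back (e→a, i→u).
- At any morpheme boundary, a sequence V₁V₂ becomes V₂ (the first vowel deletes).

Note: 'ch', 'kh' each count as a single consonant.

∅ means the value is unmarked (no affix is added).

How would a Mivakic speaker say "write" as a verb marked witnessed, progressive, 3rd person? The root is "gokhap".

Attach person 3rd person -kha → gokhapkha.
Attach evidentiality witnessed -weg → gokhapkhaweg.
Attach aspect progressive -r → gokhapkhawegr.
Apply vowel harmony: gokhapkhawegr → gokhapkhawagr.
Vowel deletion: no change.

gokhapkhawagr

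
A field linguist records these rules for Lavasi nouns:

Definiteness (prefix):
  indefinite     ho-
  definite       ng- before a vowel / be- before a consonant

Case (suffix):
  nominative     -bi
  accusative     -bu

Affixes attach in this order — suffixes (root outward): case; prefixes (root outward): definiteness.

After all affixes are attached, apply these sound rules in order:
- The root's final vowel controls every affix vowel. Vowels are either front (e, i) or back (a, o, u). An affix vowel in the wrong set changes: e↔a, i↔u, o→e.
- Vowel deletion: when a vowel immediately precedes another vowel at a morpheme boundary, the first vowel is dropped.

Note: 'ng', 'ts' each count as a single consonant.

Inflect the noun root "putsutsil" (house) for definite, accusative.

Attach definiteness definite be- (before consonant 'p') → beputsutsil.
Attach case accusative -bu → beputsutsilbu.
Apply vowel harmony: beputsutsilbu → beputsutsilbi.
Vowel deletion: no change.

beputsutsilbi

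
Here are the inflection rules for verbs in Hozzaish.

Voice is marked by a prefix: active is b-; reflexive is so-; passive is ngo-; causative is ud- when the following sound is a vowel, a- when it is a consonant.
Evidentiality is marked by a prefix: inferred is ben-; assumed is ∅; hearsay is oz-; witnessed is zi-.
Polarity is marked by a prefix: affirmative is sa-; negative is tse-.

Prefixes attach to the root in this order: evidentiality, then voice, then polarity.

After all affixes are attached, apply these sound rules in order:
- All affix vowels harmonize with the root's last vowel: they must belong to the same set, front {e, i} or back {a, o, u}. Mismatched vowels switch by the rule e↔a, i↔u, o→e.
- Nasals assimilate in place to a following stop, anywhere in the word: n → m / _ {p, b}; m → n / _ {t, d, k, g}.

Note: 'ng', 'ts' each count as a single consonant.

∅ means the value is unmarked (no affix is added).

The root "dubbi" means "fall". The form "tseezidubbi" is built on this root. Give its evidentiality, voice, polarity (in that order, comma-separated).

Segment: tse-a-zi-dubbi.
evidentiality: zi- → witnessed.
voice: ud/a- → causative.
polarity: tse- → negative.

witnessed, causative, negative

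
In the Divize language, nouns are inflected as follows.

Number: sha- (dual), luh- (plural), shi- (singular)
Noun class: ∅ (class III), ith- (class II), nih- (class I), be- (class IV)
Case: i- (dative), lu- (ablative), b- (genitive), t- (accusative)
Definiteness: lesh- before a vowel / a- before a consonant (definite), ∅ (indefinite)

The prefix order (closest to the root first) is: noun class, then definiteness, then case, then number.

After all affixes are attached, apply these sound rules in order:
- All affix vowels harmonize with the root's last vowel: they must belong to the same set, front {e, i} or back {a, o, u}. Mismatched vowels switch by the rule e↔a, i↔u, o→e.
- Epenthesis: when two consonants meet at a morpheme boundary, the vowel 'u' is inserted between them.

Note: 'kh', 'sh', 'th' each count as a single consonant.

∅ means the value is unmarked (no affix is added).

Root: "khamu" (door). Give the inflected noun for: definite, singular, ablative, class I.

Attach noun class class I nih- → nihkhamu.
Attach definiteness definite a- (before consonant 'n') → anihkhamu.
Attach case ablative lu- → luanihkhamu.
Attach number singular shi- → shiluanihkhamu.
Apply vowel harmony: shiluanihkhamu → shuluanuhkhamu.
Apply epenthesis: shuluanuhkhamu → shuluanuhukhamu.

shuluanuhukhamu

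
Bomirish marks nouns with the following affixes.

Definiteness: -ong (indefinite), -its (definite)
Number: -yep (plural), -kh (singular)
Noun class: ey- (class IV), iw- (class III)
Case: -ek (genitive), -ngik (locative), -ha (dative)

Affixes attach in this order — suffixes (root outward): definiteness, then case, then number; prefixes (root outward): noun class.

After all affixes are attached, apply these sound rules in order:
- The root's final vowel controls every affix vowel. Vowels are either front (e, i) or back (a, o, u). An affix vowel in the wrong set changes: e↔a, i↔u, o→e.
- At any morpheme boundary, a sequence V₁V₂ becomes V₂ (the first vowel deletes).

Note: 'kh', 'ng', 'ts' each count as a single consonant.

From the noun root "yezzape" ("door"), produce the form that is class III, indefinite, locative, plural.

iwyezzapengngikyep

Attach definiteness indefinite -ong → yezzapeong.
Attach case locative -ngik → yezzapeongngik.
Attach number plural -yep → yezzapeongngikyep.
Attach noun class class III iw- → iwyezzapeongngikyep.
Apply vowel harmony: iwyezzapeongngikyep → iwyezzapeengngikyep.
Apply vowel deletion: iwyezzapeengngikyep → iwyezzapengngikyep.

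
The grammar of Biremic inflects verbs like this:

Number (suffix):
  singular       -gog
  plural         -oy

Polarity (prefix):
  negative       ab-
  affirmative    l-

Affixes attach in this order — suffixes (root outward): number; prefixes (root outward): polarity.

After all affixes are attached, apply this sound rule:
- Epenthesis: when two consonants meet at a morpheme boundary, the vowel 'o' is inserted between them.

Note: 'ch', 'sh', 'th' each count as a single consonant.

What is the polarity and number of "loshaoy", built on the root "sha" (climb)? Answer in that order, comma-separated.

Segment: l-sha-oy.
polarity: l- → affirmative.
number: -oy → plural.

affirmative, plural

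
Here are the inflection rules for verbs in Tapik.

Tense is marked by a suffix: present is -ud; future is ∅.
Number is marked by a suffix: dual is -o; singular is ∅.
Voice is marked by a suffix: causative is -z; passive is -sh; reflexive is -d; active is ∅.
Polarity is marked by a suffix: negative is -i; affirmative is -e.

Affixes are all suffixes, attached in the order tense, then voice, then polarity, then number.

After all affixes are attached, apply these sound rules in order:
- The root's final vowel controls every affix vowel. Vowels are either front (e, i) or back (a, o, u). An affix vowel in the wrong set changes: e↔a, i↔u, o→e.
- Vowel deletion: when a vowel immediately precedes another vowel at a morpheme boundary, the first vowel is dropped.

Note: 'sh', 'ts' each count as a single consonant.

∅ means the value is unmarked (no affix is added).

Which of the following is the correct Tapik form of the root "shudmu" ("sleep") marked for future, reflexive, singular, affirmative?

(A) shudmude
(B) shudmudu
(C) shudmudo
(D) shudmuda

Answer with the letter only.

D

tense = future: zero marking, form stays shudmu.
Attach voice reflexive -d → shudmud.
Attach polarity affirmative -e → shudmude.
number = singular: zero marking, form stays shudmude.
Apply vowel harmony: shudmude → shudmuda.
Vowel deletion: no change.
So the correct form is shudmuda, option (D).
(A) shudmude is wrong: it fails to apply the sound rule(s).
(C) shudmudo is wrong: it uses dual instead of singular for number.
(B) shudmudu is wrong: it uses negative instead of affirmative for polarity.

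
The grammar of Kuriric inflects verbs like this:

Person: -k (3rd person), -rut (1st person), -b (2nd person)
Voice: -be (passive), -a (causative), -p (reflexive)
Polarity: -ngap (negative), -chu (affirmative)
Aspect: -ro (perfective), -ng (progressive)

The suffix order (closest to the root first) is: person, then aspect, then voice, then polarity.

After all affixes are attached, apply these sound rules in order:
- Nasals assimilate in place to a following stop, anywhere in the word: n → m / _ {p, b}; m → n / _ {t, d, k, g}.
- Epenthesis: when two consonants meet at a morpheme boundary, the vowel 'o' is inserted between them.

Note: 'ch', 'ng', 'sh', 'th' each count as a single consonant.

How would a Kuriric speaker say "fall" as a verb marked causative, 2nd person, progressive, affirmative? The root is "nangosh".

Attach person 2nd person -b → nangoshb.
Attach aspect progressive -ng → nangoshbng.
Attach voice causative -a → nangoshbnga.
Attach polarity affirmative -chu → nangoshbngachu.
Nasal assimilation: no change.
Apply epenthesis: nangoshbngachu → nangoshobongachu.

nangoshobongachu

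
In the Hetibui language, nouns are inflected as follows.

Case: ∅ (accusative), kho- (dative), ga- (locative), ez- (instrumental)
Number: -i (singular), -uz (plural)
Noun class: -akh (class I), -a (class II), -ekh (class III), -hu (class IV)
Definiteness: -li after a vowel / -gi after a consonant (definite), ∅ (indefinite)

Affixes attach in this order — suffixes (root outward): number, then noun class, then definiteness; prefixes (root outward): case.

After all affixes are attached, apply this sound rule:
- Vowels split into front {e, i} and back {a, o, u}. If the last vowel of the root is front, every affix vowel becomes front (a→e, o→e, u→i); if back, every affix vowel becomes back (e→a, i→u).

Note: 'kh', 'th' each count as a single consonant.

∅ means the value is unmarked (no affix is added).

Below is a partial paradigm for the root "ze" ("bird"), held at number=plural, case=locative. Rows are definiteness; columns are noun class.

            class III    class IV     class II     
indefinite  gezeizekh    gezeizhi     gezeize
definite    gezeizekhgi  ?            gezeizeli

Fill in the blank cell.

gezeizhili

Attach number plural -uz → zeuz.
Attach case locative ga- → gazeuz.
Attach noun class class IV -hu → gazeuzhu.
Attach definiteness definite -li (after vowel 'u') → gazeuzhuli.
Apply vowel harmony: gazeuzhuli → gezeizhili.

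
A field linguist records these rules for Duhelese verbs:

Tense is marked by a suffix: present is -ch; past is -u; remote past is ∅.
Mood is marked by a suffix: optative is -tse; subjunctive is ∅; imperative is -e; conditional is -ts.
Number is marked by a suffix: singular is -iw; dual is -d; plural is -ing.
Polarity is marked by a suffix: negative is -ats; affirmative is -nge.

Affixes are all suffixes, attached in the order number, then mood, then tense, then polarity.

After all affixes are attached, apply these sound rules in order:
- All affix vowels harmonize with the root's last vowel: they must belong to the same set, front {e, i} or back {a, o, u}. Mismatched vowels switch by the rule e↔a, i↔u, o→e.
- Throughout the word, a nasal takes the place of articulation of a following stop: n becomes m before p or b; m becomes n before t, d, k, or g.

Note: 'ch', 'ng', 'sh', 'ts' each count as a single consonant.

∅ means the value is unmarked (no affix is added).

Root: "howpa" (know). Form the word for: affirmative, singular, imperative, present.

howpauwachnga

Attach number singular -iw → howpaiw.
Attach mood imperative -e → howpaiwe.
Attach tense present -ch → howpaiwech.
Attach polarity affirmative -nge → howpaiwechnge.
Apply vowel harmony: howpaiwechnge → howpauwachnga.
Nasal assimilation: no change.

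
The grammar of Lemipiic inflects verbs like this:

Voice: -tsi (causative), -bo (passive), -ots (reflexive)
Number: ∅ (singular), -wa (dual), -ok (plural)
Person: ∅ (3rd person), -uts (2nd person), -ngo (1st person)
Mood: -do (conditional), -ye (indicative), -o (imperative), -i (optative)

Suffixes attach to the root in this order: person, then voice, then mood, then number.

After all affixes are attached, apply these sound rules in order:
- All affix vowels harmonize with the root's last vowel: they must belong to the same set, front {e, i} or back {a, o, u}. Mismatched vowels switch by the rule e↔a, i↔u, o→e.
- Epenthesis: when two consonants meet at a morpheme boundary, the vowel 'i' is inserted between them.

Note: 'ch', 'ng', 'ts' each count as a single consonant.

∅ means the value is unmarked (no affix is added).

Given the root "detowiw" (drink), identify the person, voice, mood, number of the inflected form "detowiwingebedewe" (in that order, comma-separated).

Segment: detowiw-ngo-bo-do-wa.
person: -ngo → 1st person.
voice: -bo → passive.
mood: -do → conditional.
number: -wa → dual.

1st person, passive, conditional, dual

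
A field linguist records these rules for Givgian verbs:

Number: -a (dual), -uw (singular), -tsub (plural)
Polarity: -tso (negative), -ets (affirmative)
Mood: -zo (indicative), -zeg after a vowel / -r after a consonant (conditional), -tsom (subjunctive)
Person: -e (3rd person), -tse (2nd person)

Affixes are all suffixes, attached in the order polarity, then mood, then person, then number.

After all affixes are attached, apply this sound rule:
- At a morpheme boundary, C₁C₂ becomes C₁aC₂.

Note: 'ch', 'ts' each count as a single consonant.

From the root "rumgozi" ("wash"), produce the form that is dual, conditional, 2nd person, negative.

Attach polarity negative -tso → rumgozitso.
Attach mood conditional -zeg (after vowel 'o') → rumgozitsozeg.
Attach person 2nd person -tse → rumgozitsozegtse.
Attach number dual -a → rumgozitsozegtsea.
Apply epenthesis: rumgozitsozegtsea → rumgozitsozegatsea.

rumgozitsozegatsea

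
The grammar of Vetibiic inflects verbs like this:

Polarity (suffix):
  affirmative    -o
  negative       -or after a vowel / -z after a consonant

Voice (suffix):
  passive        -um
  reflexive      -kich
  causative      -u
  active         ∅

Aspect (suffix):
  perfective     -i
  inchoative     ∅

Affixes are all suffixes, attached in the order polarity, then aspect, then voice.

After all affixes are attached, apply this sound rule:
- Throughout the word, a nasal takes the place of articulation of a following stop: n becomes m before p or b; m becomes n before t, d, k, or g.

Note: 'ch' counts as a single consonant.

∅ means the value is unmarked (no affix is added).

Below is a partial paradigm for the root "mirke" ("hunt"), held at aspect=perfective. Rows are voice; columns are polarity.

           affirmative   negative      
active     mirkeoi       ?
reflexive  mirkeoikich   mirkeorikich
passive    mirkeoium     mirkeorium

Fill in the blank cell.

Attach polarity negative -or (after vowel 'e') → mirkeor.
Attach aspect perfective -i → mirkeori.
voice = active: zero marking, form stays mirkeori.
Nasal assimilation: no change.

mirkeori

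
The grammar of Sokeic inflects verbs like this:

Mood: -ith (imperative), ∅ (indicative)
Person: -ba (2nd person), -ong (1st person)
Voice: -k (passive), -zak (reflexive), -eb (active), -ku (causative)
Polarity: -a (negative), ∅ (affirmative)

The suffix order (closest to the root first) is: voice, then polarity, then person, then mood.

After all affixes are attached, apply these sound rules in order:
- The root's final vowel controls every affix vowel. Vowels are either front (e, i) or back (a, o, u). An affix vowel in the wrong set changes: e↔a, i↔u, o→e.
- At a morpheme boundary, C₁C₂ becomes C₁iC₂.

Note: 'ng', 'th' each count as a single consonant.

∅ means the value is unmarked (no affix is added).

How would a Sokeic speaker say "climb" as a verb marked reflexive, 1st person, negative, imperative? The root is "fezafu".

Attach voice reflexive -zak → fezafuzak.
Attach polarity negative -a → fezafuzaka.
Attach person 1st person -ong → fezafuzakaong.
Attach mood imperative -ith → fezafuzakaongith.
Apply vowel harmony: fezafuzakaongith → fezafuzakaonguth.
Epenthesis: no change.

fezafuzakaonguth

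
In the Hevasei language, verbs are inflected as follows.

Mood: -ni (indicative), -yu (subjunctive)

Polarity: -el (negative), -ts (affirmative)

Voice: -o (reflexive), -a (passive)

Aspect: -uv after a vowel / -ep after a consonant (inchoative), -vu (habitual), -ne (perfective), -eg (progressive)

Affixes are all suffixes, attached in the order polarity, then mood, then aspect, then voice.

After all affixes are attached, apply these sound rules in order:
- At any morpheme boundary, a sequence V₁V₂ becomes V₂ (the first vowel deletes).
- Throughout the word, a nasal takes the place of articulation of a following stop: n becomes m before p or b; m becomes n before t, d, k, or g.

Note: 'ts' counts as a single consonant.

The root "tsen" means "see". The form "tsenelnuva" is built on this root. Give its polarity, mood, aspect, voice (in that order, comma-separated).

negative, indicative, inchoative, passive

Segment: tsen-el-ni-uv-a.
polarity: -el → negative.
mood: -ni → indicative.
aspect: -uv/ep → inchoative.
voice: -a → passive.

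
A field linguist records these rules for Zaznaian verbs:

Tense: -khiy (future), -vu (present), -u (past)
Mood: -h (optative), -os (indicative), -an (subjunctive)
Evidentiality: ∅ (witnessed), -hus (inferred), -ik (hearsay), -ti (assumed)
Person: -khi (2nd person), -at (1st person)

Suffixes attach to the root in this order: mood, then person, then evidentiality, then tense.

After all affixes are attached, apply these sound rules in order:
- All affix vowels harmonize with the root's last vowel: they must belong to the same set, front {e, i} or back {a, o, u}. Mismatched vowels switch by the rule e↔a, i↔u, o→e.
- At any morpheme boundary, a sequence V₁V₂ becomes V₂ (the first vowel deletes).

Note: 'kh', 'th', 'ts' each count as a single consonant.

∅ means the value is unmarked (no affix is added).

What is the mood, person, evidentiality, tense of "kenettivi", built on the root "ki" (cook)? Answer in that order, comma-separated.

Segment: ki-an-at-ti-vu.
mood: -an → subjunctive.
person: -at → 1st person.
evidentiality: -ti → assumed.
tense: -vu → present.

subjunctive, 1st person, assumed, present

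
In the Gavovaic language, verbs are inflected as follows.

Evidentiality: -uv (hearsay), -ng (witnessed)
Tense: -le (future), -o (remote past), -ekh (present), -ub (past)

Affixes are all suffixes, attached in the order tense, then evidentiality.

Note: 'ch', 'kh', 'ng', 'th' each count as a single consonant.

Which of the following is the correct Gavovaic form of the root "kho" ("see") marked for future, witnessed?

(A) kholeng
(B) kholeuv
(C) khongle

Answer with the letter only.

A

Attach tense future -le → khole.
Attach evidentiality witnessed -ng → kholeng.
So the correct form is kholeng, option (A).
(B) kholeuv is wrong: it uses hearsay instead of witnessed for evidentiality.
(C) khongle is wrong: it has the affixes in the wrong order.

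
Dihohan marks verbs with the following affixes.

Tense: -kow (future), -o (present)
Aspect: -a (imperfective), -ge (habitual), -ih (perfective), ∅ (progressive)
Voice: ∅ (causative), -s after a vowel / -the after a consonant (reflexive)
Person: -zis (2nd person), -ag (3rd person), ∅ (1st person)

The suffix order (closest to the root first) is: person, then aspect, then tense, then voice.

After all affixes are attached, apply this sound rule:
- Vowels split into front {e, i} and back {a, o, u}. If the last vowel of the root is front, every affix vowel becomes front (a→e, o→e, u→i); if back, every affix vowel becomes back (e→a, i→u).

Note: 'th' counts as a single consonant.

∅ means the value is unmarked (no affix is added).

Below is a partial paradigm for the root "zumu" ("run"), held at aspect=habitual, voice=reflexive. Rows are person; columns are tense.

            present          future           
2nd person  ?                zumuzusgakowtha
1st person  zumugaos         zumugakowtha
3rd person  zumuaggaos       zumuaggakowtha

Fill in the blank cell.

zumuzusgaos

Attach person 2nd person -zis → zumuzis.
Attach aspect habitual -ge → zumuzisge.
Attach tense present -o → zumuzisgeo.
Attach voice reflexive -s (after vowel 'o') → zumuzisgeos.
Apply vowel harmony: zumuzisgeos → zumuzusgaos.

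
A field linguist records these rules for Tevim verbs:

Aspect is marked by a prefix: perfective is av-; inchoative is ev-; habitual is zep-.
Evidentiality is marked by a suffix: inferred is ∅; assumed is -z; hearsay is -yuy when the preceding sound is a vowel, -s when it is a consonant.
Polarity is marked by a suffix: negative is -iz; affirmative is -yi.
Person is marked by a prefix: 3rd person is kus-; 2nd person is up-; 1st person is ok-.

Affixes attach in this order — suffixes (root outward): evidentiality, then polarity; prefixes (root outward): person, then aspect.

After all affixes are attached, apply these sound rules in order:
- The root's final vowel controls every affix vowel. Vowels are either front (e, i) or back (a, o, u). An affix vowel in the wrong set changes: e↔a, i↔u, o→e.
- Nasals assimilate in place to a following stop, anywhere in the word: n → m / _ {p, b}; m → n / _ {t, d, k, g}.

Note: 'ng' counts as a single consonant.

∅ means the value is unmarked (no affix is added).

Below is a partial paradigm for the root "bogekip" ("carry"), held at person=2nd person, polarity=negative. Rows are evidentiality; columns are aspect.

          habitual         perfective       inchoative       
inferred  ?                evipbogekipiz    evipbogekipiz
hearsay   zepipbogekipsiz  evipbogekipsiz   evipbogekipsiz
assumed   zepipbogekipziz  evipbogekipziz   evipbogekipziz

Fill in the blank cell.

Attach person 2nd person up- → upbogekip.
evidentiality = inferred: zero marking, form stays upbogekip.
Attach aspect habitual zep- → zepupbogekip.
Attach polarity negative -iz → zepupbogekipiz.
Apply vowel harmony: zepupbogekipiz → zepipbogekipiz.
Nasal assimilation: no change.

zepipbogekipiz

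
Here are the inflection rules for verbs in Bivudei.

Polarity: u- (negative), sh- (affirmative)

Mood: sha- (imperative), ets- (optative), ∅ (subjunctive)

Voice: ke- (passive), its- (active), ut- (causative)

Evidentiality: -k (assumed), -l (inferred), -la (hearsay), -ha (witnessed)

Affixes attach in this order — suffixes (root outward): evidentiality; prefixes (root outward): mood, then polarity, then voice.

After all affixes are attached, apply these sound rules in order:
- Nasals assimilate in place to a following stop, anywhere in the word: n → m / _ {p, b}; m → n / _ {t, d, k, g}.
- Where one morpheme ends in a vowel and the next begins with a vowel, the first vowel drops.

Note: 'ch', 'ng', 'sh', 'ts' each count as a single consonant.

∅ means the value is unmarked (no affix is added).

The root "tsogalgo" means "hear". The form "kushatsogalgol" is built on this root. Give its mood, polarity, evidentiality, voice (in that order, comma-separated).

Segment: ke-u-sha-tsogalgo-l.
mood: sha- → imperative.
polarity: u- → negative.
evidentiality: -l → inferred.
voice: ke- → passive.

imperative, negative, inferred, passive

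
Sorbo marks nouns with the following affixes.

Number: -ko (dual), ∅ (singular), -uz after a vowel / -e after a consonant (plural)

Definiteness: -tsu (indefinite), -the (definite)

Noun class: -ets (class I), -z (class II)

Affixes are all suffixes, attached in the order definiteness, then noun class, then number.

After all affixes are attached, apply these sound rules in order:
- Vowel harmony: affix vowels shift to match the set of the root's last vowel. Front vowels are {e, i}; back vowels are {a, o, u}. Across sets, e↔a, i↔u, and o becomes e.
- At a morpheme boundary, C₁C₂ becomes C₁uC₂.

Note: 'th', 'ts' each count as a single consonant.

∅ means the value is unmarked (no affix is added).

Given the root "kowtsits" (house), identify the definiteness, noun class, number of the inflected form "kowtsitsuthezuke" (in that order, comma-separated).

definite, class II, dual

Segment: kowtsits-the-z-ko.
definiteness: -the → definite.
noun class: -z → class II.
number: -ko → dual.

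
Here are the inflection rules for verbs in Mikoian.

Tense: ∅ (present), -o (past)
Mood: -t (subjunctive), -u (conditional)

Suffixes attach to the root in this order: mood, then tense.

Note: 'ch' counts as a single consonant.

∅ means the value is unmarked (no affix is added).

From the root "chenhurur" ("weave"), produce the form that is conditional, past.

Attach mood conditional -u → chenhururu.
Attach tense past -o → chenhururuo.

chenhururuo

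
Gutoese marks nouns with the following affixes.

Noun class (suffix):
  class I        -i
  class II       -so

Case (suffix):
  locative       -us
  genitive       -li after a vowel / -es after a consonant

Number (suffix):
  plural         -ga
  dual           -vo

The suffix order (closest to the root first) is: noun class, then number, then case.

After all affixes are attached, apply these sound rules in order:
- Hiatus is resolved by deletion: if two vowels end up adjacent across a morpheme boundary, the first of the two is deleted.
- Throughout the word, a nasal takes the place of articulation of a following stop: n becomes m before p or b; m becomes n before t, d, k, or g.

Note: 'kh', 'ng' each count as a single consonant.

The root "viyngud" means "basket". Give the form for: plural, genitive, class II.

Attach noun class class II -so → viyngudso.
Attach number plural -ga → viyngudsoga.
Attach case genitive -li (after vowel 'a') → viyngudsogali.
Vowel deletion: no change.
Nasal assimilation: no change.

viyngudsogali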